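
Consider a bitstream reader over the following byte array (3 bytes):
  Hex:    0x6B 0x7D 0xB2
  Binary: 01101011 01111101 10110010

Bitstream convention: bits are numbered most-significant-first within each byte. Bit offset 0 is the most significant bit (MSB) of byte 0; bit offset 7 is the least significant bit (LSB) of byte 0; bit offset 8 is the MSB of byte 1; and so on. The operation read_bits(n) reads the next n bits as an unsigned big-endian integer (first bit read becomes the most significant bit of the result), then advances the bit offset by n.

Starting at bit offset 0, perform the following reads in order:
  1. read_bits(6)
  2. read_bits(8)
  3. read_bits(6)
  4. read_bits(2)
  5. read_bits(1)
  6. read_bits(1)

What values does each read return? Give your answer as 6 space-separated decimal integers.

Answer: 26 223 27 0 1 0

Derivation:
Read 1: bits[0:6] width=6 -> value=26 (bin 011010); offset now 6 = byte 0 bit 6; 18 bits remain
Read 2: bits[6:14] width=8 -> value=223 (bin 11011111); offset now 14 = byte 1 bit 6; 10 bits remain
Read 3: bits[14:20] width=6 -> value=27 (bin 011011); offset now 20 = byte 2 bit 4; 4 bits remain
Read 4: bits[20:22] width=2 -> value=0 (bin 00); offset now 22 = byte 2 bit 6; 2 bits remain
Read 5: bits[22:23] width=1 -> value=1 (bin 1); offset now 23 = byte 2 bit 7; 1 bits remain
Read 6: bits[23:24] width=1 -> value=0 (bin 0); offset now 24 = byte 3 bit 0; 0 bits remain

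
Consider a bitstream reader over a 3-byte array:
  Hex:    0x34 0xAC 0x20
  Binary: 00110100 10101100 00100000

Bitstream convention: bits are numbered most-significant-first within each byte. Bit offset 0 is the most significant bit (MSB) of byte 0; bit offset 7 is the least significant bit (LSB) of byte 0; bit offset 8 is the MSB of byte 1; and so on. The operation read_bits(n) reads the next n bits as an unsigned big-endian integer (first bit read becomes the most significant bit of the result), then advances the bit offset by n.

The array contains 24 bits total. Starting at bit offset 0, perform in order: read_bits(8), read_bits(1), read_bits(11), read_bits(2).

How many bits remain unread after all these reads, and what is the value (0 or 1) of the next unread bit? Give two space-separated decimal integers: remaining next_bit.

Answer: 2 0

Derivation:
Read 1: bits[0:8] width=8 -> value=52 (bin 00110100); offset now 8 = byte 1 bit 0; 16 bits remain
Read 2: bits[8:9] width=1 -> value=1 (bin 1); offset now 9 = byte 1 bit 1; 15 bits remain
Read 3: bits[9:20] width=11 -> value=706 (bin 01011000010); offset now 20 = byte 2 bit 4; 4 bits remain
Read 4: bits[20:22] width=2 -> value=0 (bin 00); offset now 22 = byte 2 bit 6; 2 bits remain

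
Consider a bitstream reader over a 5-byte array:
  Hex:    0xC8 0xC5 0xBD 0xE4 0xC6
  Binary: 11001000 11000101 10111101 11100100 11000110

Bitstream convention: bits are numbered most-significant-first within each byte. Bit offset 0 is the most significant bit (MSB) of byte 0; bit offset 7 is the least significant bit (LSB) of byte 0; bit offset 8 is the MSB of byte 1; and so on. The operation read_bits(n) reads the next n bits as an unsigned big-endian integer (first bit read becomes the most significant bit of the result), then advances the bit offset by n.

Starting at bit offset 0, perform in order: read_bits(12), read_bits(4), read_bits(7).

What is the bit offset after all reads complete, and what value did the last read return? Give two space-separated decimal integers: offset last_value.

Read 1: bits[0:12] width=12 -> value=3212 (bin 110010001100); offset now 12 = byte 1 bit 4; 28 bits remain
Read 2: bits[12:16] width=4 -> value=5 (bin 0101); offset now 16 = byte 2 bit 0; 24 bits remain
Read 3: bits[16:23] width=7 -> value=94 (bin 1011110); offset now 23 = byte 2 bit 7; 17 bits remain

Answer: 23 94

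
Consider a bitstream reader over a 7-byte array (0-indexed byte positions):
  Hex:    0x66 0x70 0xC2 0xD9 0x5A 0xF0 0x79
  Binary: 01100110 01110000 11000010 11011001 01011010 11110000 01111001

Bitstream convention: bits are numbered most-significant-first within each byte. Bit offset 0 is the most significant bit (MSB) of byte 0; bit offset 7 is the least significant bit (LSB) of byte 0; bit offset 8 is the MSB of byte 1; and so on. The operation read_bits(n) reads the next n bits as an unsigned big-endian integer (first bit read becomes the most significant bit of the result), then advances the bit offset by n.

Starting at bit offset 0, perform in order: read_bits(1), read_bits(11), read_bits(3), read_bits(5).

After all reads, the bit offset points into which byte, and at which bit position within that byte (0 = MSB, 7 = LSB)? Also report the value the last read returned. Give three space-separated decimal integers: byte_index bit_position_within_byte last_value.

Answer: 2 4 12

Derivation:
Read 1: bits[0:1] width=1 -> value=0 (bin 0); offset now 1 = byte 0 bit 1; 55 bits remain
Read 2: bits[1:12] width=11 -> value=1639 (bin 11001100111); offset now 12 = byte 1 bit 4; 44 bits remain
Read 3: bits[12:15] width=3 -> value=0 (bin 000); offset now 15 = byte 1 bit 7; 41 bits remain
Read 4: bits[15:20] width=5 -> value=12 (bin 01100); offset now 20 = byte 2 bit 4; 36 bits remain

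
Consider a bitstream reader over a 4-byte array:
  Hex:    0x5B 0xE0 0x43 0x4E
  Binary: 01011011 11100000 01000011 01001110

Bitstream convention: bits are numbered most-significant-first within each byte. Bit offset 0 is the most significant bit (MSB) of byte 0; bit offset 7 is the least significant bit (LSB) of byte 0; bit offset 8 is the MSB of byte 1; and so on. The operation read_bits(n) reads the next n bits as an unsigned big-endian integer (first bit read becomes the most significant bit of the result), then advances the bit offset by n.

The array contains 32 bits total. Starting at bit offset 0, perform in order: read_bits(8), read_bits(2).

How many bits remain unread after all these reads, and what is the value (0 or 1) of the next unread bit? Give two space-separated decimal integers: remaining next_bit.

Answer: 22 1

Derivation:
Read 1: bits[0:8] width=8 -> value=91 (bin 01011011); offset now 8 = byte 1 bit 0; 24 bits remain
Read 2: bits[8:10] width=2 -> value=3 (bin 11); offset now 10 = byte 1 bit 2; 22 bits remain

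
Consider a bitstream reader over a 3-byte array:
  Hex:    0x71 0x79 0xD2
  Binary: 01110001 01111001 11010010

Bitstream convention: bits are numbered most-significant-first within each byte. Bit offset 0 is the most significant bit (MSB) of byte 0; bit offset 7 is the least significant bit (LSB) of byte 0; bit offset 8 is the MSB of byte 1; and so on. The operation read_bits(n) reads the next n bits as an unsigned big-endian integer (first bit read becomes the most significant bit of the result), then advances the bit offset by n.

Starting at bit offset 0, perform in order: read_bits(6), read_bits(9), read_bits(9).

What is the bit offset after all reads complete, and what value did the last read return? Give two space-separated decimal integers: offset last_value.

Read 1: bits[0:6] width=6 -> value=28 (bin 011100); offset now 6 = byte 0 bit 6; 18 bits remain
Read 2: bits[6:15] width=9 -> value=188 (bin 010111100); offset now 15 = byte 1 bit 7; 9 bits remain
Read 3: bits[15:24] width=9 -> value=466 (bin 111010010); offset now 24 = byte 3 bit 0; 0 bits remain

Answer: 24 466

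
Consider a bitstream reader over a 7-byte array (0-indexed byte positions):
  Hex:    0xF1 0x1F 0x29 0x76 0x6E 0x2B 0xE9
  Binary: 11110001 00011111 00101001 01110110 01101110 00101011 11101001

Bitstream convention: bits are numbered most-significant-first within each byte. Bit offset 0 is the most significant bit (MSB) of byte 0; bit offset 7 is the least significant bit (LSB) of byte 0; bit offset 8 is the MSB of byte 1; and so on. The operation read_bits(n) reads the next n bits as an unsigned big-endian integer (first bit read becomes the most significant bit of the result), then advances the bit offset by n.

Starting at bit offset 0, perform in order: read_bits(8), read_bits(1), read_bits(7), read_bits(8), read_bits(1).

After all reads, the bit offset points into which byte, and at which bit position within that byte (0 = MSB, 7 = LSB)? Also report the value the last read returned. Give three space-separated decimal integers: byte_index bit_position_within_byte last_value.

Read 1: bits[0:8] width=8 -> value=241 (bin 11110001); offset now 8 = byte 1 bit 0; 48 bits remain
Read 2: bits[8:9] width=1 -> value=0 (bin 0); offset now 9 = byte 1 bit 1; 47 bits remain
Read 3: bits[9:16] width=7 -> value=31 (bin 0011111); offset now 16 = byte 2 bit 0; 40 bits remain
Read 4: bits[16:24] width=8 -> value=41 (bin 00101001); offset now 24 = byte 3 bit 0; 32 bits remain
Read 5: bits[24:25] width=1 -> value=0 (bin 0); offset now 25 = byte 3 bit 1; 31 bits remain

Answer: 3 1 0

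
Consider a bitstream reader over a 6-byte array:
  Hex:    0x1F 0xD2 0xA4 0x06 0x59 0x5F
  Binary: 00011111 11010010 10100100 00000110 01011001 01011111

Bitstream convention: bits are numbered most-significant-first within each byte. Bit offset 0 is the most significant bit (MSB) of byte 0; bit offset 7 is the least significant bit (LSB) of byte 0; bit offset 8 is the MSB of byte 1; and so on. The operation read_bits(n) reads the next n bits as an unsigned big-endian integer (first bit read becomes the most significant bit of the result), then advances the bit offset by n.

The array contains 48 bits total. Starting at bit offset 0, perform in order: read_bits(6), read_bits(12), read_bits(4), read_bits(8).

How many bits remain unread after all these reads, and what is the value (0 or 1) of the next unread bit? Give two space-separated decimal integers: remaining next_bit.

Answer: 18 1

Derivation:
Read 1: bits[0:6] width=6 -> value=7 (bin 000111); offset now 6 = byte 0 bit 6; 42 bits remain
Read 2: bits[6:18] width=12 -> value=3914 (bin 111101001010); offset now 18 = byte 2 bit 2; 30 bits remain
Read 3: bits[18:22] width=4 -> value=9 (bin 1001); offset now 22 = byte 2 bit 6; 26 bits remain
Read 4: bits[22:30] width=8 -> value=1 (bin 00000001); offset now 30 = byte 3 bit 6; 18 bits remain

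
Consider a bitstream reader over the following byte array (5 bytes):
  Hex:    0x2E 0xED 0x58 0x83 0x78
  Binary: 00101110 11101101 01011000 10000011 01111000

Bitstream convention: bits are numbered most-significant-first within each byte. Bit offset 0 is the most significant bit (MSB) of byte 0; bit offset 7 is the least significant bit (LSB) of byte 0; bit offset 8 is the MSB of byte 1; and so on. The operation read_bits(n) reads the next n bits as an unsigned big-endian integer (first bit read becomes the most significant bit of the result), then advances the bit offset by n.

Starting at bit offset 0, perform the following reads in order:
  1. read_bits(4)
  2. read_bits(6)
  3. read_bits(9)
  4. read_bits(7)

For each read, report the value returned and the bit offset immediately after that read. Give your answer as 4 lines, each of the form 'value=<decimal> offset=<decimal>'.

Answer: value=2 offset=4
value=59 offset=10
value=362 offset=19
value=98 offset=26

Derivation:
Read 1: bits[0:4] width=4 -> value=2 (bin 0010); offset now 4 = byte 0 bit 4; 36 bits remain
Read 2: bits[4:10] width=6 -> value=59 (bin 111011); offset now 10 = byte 1 bit 2; 30 bits remain
Read 3: bits[10:19] width=9 -> value=362 (bin 101101010); offset now 19 = byte 2 bit 3; 21 bits remain
Read 4: bits[19:26] width=7 -> value=98 (bin 1100010); offset now 26 = byte 3 bit 2; 14 bits remain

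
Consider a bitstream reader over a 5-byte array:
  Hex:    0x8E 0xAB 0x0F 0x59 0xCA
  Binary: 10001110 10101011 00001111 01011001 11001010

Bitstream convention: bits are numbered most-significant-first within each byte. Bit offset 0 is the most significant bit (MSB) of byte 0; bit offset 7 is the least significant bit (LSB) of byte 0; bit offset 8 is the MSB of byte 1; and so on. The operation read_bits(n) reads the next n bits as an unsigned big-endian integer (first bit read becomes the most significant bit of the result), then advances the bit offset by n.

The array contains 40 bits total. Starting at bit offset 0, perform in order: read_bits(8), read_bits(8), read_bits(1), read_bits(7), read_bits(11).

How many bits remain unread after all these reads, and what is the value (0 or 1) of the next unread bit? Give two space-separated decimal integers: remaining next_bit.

Answer: 5 0

Derivation:
Read 1: bits[0:8] width=8 -> value=142 (bin 10001110); offset now 8 = byte 1 bit 0; 32 bits remain
Read 2: bits[8:16] width=8 -> value=171 (bin 10101011); offset now 16 = byte 2 bit 0; 24 bits remain
Read 3: bits[16:17] width=1 -> value=0 (bin 0); offset now 17 = byte 2 bit 1; 23 bits remain
Read 4: bits[17:24] width=7 -> value=15 (bin 0001111); offset now 24 = byte 3 bit 0; 16 bits remain
Read 5: bits[24:35] width=11 -> value=718 (bin 01011001110); offset now 35 = byte 4 bit 3; 5 bits remain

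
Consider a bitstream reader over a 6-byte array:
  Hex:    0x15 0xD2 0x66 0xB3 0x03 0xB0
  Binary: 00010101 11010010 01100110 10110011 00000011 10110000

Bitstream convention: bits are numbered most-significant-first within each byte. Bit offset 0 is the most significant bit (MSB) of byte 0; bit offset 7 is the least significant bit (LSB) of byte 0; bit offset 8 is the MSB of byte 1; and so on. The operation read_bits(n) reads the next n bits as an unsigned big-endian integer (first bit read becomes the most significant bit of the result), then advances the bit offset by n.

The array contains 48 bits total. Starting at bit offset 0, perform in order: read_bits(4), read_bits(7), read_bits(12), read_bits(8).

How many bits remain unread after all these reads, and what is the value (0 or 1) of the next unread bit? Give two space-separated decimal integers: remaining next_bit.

Read 1: bits[0:4] width=4 -> value=1 (bin 0001); offset now 4 = byte 0 bit 4; 44 bits remain
Read 2: bits[4:11] width=7 -> value=46 (bin 0101110); offset now 11 = byte 1 bit 3; 37 bits remain
Read 3: bits[11:23] width=12 -> value=2355 (bin 100100110011); offset now 23 = byte 2 bit 7; 25 bits remain
Read 4: bits[23:31] width=8 -> value=89 (bin 01011001); offset now 31 = byte 3 bit 7; 17 bits remain

Answer: 17 1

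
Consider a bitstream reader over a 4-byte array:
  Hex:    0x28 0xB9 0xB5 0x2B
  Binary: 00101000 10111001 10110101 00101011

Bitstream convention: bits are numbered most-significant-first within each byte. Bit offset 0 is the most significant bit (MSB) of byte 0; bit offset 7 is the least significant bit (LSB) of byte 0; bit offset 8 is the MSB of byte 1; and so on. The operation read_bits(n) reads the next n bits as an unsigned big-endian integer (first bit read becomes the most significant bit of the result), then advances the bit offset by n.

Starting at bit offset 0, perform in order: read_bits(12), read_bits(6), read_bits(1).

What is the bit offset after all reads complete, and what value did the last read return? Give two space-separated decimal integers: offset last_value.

Answer: 19 1

Derivation:
Read 1: bits[0:12] width=12 -> value=651 (bin 001010001011); offset now 12 = byte 1 bit 4; 20 bits remain
Read 2: bits[12:18] width=6 -> value=38 (bin 100110); offset now 18 = byte 2 bit 2; 14 bits remain
Read 3: bits[18:19] width=1 -> value=1 (bin 1); offset now 19 = byte 2 bit 3; 13 bits remain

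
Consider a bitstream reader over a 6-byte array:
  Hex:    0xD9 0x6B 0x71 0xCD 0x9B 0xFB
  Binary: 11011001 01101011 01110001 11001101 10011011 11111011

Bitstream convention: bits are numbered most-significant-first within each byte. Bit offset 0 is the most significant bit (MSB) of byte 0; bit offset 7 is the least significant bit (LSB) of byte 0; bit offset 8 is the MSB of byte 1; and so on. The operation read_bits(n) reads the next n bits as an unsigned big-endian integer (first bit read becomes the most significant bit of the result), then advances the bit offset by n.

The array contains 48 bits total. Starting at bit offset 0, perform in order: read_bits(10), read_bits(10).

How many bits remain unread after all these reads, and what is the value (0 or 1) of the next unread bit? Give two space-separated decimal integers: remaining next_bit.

Answer: 28 0

Derivation:
Read 1: bits[0:10] width=10 -> value=869 (bin 1101100101); offset now 10 = byte 1 bit 2; 38 bits remain
Read 2: bits[10:20] width=10 -> value=695 (bin 1010110111); offset now 20 = byte 2 bit 4; 28 bits remain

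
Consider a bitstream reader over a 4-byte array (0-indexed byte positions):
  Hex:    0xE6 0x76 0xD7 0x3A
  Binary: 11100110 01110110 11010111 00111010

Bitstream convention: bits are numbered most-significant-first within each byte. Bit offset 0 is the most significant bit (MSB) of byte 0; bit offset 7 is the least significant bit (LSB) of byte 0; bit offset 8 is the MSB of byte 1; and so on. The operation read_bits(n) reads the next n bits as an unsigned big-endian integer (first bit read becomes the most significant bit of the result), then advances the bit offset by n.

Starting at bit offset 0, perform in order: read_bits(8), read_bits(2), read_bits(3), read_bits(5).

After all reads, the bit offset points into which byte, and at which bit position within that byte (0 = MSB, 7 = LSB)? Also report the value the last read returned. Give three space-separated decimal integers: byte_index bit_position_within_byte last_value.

Read 1: bits[0:8] width=8 -> value=230 (bin 11100110); offset now 8 = byte 1 bit 0; 24 bits remain
Read 2: bits[8:10] width=2 -> value=1 (bin 01); offset now 10 = byte 1 bit 2; 22 bits remain
Read 3: bits[10:13] width=3 -> value=6 (bin 110); offset now 13 = byte 1 bit 5; 19 bits remain
Read 4: bits[13:18] width=5 -> value=27 (bin 11011); offset now 18 = byte 2 bit 2; 14 bits remain

Answer: 2 2 27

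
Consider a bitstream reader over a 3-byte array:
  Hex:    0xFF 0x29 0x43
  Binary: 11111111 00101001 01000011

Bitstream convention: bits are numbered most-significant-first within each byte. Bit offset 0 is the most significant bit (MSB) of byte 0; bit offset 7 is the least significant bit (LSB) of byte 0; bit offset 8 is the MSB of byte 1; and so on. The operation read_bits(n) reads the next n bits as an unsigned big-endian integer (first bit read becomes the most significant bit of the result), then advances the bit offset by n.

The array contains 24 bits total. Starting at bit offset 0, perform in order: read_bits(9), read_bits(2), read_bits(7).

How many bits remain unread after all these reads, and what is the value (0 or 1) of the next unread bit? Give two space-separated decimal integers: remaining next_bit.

Read 1: bits[0:9] width=9 -> value=510 (bin 111111110); offset now 9 = byte 1 bit 1; 15 bits remain
Read 2: bits[9:11] width=2 -> value=1 (bin 01); offset now 11 = byte 1 bit 3; 13 bits remain
Read 3: bits[11:18] width=7 -> value=37 (bin 0100101); offset now 18 = byte 2 bit 2; 6 bits remain

Answer: 6 0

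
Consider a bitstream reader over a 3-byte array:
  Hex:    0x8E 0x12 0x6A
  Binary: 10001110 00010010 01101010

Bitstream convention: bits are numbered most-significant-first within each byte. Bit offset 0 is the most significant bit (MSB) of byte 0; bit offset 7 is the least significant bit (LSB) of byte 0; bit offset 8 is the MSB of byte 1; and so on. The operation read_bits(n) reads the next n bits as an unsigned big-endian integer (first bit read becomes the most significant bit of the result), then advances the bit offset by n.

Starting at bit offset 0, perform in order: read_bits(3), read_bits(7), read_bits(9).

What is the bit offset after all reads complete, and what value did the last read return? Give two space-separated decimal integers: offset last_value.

Answer: 19 147

Derivation:
Read 1: bits[0:3] width=3 -> value=4 (bin 100); offset now 3 = byte 0 bit 3; 21 bits remain
Read 2: bits[3:10] width=7 -> value=56 (bin 0111000); offset now 10 = byte 1 bit 2; 14 bits remain
Read 3: bits[10:19] width=9 -> value=147 (bin 010010011); offset now 19 = byte 2 bit 3; 5 bits remain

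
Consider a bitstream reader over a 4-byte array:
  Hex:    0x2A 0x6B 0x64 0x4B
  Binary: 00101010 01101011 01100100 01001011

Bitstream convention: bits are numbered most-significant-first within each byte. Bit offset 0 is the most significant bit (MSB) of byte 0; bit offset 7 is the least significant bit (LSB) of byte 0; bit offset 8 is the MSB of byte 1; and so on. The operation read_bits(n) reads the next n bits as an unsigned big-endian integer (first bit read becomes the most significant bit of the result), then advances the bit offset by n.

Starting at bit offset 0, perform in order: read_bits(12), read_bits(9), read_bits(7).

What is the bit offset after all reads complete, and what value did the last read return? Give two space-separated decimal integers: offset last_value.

Answer: 28 68

Derivation:
Read 1: bits[0:12] width=12 -> value=678 (bin 001010100110); offset now 12 = byte 1 bit 4; 20 bits remain
Read 2: bits[12:21] width=9 -> value=364 (bin 101101100); offset now 21 = byte 2 bit 5; 11 bits remain
Read 3: bits[21:28] width=7 -> value=68 (bin 1000100); offset now 28 = byte 3 bit 4; 4 bits remain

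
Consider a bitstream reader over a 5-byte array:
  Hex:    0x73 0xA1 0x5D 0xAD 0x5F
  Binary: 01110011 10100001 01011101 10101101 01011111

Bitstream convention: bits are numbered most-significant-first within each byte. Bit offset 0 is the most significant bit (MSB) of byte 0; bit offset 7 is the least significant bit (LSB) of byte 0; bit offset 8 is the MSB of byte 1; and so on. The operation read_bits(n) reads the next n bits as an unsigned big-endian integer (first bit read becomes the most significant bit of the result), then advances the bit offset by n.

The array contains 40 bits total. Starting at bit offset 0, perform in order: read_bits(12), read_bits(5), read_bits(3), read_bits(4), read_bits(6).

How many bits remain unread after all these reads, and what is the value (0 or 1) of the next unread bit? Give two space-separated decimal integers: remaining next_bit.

Read 1: bits[0:12] width=12 -> value=1850 (bin 011100111010); offset now 12 = byte 1 bit 4; 28 bits remain
Read 2: bits[12:17] width=5 -> value=2 (bin 00010); offset now 17 = byte 2 bit 1; 23 bits remain
Read 3: bits[17:20] width=3 -> value=5 (bin 101); offset now 20 = byte 2 bit 4; 20 bits remain
Read 4: bits[20:24] width=4 -> value=13 (bin 1101); offset now 24 = byte 3 bit 0; 16 bits remain
Read 5: bits[24:30] width=6 -> value=43 (bin 101011); offset now 30 = byte 3 bit 6; 10 bits remain

Answer: 10 0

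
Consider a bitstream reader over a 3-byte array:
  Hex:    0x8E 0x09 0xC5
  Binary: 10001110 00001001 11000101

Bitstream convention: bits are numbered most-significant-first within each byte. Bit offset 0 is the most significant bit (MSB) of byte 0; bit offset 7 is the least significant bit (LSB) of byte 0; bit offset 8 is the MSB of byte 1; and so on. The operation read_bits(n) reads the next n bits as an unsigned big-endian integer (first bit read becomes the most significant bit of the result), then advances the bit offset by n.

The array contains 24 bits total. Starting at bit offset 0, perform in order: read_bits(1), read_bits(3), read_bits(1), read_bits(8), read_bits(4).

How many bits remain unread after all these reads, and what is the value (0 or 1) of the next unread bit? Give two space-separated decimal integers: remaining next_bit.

Answer: 7 1

Derivation:
Read 1: bits[0:1] width=1 -> value=1 (bin 1); offset now 1 = byte 0 bit 1; 23 bits remain
Read 2: bits[1:4] width=3 -> value=0 (bin 000); offset now 4 = byte 0 bit 4; 20 bits remain
Read 3: bits[4:5] width=1 -> value=1 (bin 1); offset now 5 = byte 0 bit 5; 19 bits remain
Read 4: bits[5:13] width=8 -> value=193 (bin 11000001); offset now 13 = byte 1 bit 5; 11 bits remain
Read 5: bits[13:17] width=4 -> value=3 (bin 0011); offset now 17 = byte 2 bit 1; 7 bits remain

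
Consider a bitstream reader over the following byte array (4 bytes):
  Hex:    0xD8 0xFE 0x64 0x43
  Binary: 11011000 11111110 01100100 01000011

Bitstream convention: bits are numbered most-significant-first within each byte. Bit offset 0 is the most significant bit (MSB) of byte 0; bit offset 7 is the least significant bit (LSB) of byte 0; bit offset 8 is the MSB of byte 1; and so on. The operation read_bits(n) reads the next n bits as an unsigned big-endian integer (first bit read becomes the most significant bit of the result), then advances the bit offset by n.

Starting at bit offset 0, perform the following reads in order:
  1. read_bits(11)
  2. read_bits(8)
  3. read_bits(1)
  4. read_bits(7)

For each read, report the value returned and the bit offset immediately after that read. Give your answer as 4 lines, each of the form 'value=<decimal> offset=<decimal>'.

Answer: value=1735 offset=11
value=243 offset=19
value=0 offset=20
value=34 offset=27

Derivation:
Read 1: bits[0:11] width=11 -> value=1735 (bin 11011000111); offset now 11 = byte 1 bit 3; 21 bits remain
Read 2: bits[11:19] width=8 -> value=243 (bin 11110011); offset now 19 = byte 2 bit 3; 13 bits remain
Read 3: bits[19:20] width=1 -> value=0 (bin 0); offset now 20 = byte 2 bit 4; 12 bits remain
Read 4: bits[20:27] width=7 -> value=34 (bin 0100010); offset now 27 = byte 3 bit 3; 5 bits remain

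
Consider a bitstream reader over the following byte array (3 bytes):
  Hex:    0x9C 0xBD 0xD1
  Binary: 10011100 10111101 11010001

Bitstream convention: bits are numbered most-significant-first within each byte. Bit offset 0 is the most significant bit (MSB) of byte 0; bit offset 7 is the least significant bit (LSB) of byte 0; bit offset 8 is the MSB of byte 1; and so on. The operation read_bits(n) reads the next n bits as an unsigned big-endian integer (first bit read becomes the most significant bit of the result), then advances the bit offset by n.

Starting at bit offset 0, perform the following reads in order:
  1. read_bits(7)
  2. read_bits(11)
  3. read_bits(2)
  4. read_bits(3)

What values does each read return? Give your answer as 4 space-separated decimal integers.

Answer: 78 759 1 0

Derivation:
Read 1: bits[0:7] width=7 -> value=78 (bin 1001110); offset now 7 = byte 0 bit 7; 17 bits remain
Read 2: bits[7:18] width=11 -> value=759 (bin 01011110111); offset now 18 = byte 2 bit 2; 6 bits remain
Read 3: bits[18:20] width=2 -> value=1 (bin 01); offset now 20 = byte 2 bit 4; 4 bits remain
Read 4: bits[20:23] width=3 -> value=0 (bin 000); offset now 23 = byte 2 bit 7; 1 bits remain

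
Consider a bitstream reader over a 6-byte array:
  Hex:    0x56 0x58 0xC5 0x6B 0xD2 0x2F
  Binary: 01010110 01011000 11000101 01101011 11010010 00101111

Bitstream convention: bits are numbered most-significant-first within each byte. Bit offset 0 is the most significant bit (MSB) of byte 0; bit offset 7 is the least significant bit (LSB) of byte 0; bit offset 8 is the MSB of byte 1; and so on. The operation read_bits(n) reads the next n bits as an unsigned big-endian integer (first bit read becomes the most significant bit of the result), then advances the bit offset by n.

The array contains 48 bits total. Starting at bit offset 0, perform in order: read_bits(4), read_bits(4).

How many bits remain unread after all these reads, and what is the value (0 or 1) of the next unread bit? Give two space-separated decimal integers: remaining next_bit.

Read 1: bits[0:4] width=4 -> value=5 (bin 0101); offset now 4 = byte 0 bit 4; 44 bits remain
Read 2: bits[4:8] width=4 -> value=6 (bin 0110); offset now 8 = byte 1 bit 0; 40 bits remain

Answer: 40 0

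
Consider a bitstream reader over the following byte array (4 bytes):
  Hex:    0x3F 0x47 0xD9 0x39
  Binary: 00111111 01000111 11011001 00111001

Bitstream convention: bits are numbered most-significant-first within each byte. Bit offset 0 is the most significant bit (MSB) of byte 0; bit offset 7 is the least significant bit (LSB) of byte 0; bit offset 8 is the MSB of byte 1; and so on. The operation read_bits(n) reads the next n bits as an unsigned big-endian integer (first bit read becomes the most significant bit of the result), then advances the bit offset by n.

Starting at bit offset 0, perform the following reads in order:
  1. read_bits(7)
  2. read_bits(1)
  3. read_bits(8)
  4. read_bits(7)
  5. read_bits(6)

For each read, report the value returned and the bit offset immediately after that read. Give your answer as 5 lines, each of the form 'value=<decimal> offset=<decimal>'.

Read 1: bits[0:7] width=7 -> value=31 (bin 0011111); offset now 7 = byte 0 bit 7; 25 bits remain
Read 2: bits[7:8] width=1 -> value=1 (bin 1); offset now 8 = byte 1 bit 0; 24 bits remain
Read 3: bits[8:16] width=8 -> value=71 (bin 01000111); offset now 16 = byte 2 bit 0; 16 bits remain
Read 4: bits[16:23] width=7 -> value=108 (bin 1101100); offset now 23 = byte 2 bit 7; 9 bits remain
Read 5: bits[23:29] width=6 -> value=39 (bin 100111); offset now 29 = byte 3 bit 5; 3 bits remain

Answer: value=31 offset=7
value=1 offset=8
value=71 offset=16
value=108 offset=23
value=39 offset=29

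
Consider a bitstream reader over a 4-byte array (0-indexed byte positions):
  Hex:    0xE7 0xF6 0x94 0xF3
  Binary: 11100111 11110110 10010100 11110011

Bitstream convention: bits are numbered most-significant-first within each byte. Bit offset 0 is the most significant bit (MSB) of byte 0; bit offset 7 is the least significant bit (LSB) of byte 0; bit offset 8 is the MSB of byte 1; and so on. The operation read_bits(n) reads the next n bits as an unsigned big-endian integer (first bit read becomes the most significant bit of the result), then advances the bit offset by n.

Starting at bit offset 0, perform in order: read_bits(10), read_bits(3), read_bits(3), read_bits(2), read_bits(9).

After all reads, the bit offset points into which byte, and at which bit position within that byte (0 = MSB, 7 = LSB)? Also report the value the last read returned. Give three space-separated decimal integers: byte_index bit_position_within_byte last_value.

Read 1: bits[0:10] width=10 -> value=927 (bin 1110011111); offset now 10 = byte 1 bit 2; 22 bits remain
Read 2: bits[10:13] width=3 -> value=6 (bin 110); offset now 13 = byte 1 bit 5; 19 bits remain
Read 3: bits[13:16] width=3 -> value=6 (bin 110); offset now 16 = byte 2 bit 0; 16 bits remain
Read 4: bits[16:18] width=2 -> value=2 (bin 10); offset now 18 = byte 2 bit 2; 14 bits remain
Read 5: bits[18:27] width=9 -> value=167 (bin 010100111); offset now 27 = byte 3 bit 3; 5 bits remain

Answer: 3 3 167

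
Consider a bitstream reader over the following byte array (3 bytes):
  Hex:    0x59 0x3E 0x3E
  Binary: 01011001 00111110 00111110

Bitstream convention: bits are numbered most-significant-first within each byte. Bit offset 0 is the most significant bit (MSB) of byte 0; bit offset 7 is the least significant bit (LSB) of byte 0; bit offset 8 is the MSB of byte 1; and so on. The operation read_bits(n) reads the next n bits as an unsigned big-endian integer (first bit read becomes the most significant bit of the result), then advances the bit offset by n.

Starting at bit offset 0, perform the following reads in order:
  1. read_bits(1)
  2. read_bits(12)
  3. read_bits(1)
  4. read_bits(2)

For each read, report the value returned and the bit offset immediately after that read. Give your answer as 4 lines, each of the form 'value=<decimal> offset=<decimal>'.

Answer: value=0 offset=1
value=2855 offset=13
value=1 offset=14
value=2 offset=16

Derivation:
Read 1: bits[0:1] width=1 -> value=0 (bin 0); offset now 1 = byte 0 bit 1; 23 bits remain
Read 2: bits[1:13] width=12 -> value=2855 (bin 101100100111); offset now 13 = byte 1 bit 5; 11 bits remain
Read 3: bits[13:14] width=1 -> value=1 (bin 1); offset now 14 = byte 1 bit 6; 10 bits remain
Read 4: bits[14:16] width=2 -> value=2 (bin 10); offset now 16 = byte 2 bit 0; 8 bits remain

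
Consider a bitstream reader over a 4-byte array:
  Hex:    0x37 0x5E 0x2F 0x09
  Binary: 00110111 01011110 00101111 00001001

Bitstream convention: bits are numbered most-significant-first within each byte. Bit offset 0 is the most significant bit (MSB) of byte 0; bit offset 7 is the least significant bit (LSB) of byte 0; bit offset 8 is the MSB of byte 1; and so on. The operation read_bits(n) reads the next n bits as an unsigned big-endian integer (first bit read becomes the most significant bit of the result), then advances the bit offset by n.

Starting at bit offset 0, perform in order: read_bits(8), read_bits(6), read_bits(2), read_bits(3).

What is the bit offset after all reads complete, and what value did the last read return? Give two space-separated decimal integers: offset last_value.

Read 1: bits[0:8] width=8 -> value=55 (bin 00110111); offset now 8 = byte 1 bit 0; 24 bits remain
Read 2: bits[8:14] width=6 -> value=23 (bin 010111); offset now 14 = byte 1 bit 6; 18 bits remain
Read 3: bits[14:16] width=2 -> value=2 (bin 10); offset now 16 = byte 2 bit 0; 16 bits remain
Read 4: bits[16:19] width=3 -> value=1 (bin 001); offset now 19 = byte 2 bit 3; 13 bits remain

Answer: 19 1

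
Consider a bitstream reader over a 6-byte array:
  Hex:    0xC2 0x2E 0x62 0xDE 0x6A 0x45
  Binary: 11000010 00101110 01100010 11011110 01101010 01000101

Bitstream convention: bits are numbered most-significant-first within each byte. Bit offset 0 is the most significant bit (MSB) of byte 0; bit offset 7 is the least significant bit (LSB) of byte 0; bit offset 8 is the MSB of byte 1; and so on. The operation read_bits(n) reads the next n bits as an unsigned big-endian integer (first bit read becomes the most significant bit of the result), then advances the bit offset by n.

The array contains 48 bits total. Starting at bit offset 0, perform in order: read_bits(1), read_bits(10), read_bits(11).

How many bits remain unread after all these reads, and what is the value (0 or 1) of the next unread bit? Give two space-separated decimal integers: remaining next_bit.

Answer: 26 1

Derivation:
Read 1: bits[0:1] width=1 -> value=1 (bin 1); offset now 1 = byte 0 bit 1; 47 bits remain
Read 2: bits[1:11] width=10 -> value=529 (bin 1000010001); offset now 11 = byte 1 bit 3; 37 bits remain
Read 3: bits[11:22] width=11 -> value=920 (bin 01110011000); offset now 22 = byte 2 bit 6; 26 bits remain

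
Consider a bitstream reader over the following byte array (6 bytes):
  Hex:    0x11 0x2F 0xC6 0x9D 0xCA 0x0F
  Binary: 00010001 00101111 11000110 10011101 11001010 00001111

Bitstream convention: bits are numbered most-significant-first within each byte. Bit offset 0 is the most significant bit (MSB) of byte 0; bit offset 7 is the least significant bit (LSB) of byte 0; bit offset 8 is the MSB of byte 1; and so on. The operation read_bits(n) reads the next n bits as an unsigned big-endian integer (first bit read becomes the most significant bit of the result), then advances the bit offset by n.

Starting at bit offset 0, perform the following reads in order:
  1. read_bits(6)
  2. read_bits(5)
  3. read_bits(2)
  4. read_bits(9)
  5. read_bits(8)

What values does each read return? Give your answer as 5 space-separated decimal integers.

Answer: 4 9 1 497 167

Derivation:
Read 1: bits[0:6] width=6 -> value=4 (bin 000100); offset now 6 = byte 0 bit 6; 42 bits remain
Read 2: bits[6:11] width=5 -> value=9 (bin 01001); offset now 11 = byte 1 bit 3; 37 bits remain
Read 3: bits[11:13] width=2 -> value=1 (bin 01); offset now 13 = byte 1 bit 5; 35 bits remain
Read 4: bits[13:22] width=9 -> value=497 (bin 111110001); offset now 22 = byte 2 bit 6; 26 bits remain
Read 5: bits[22:30] width=8 -> value=167 (bin 10100111); offset now 30 = byte 3 bit 6; 18 bits remain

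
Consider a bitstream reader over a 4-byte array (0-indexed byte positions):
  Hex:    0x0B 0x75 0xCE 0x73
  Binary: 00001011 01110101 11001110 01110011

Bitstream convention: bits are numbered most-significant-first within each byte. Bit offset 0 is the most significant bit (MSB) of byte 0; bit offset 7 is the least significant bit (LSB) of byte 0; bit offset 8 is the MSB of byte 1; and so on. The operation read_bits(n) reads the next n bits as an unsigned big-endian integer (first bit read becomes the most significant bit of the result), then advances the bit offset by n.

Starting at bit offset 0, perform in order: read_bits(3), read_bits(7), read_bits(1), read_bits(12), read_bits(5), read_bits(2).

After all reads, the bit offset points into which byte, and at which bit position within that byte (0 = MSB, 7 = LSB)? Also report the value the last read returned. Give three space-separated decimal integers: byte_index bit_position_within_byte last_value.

Read 1: bits[0:3] width=3 -> value=0 (bin 000); offset now 3 = byte 0 bit 3; 29 bits remain
Read 2: bits[3:10] width=7 -> value=45 (bin 0101101); offset now 10 = byte 1 bit 2; 22 bits remain
Read 3: bits[10:11] width=1 -> value=1 (bin 1); offset now 11 = byte 1 bit 3; 21 bits remain
Read 4: bits[11:23] width=12 -> value=2791 (bin 101011100111); offset now 23 = byte 2 bit 7; 9 bits remain
Read 5: bits[23:28] width=5 -> value=7 (bin 00111); offset now 28 = byte 3 bit 4; 4 bits remain
Read 6: bits[28:30] width=2 -> value=0 (bin 00); offset now 30 = byte 3 bit 6; 2 bits remain

Answer: 3 6 0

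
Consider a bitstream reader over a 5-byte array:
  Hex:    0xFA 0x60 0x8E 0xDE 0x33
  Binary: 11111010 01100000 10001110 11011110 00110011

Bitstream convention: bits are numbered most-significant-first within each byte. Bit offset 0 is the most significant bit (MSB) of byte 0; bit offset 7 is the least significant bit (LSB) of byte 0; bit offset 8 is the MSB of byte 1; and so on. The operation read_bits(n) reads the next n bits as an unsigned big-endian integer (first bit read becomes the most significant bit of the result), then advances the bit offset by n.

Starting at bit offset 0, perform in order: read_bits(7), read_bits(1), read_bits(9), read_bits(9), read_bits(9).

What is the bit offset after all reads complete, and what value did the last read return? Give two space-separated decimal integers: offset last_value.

Answer: 35 241

Derivation:
Read 1: bits[0:7] width=7 -> value=125 (bin 1111101); offset now 7 = byte 0 bit 7; 33 bits remain
Read 2: bits[7:8] width=1 -> value=0 (bin 0); offset now 8 = byte 1 bit 0; 32 bits remain
Read 3: bits[8:17] width=9 -> value=193 (bin 011000001); offset now 17 = byte 2 bit 1; 23 bits remain
Read 4: bits[17:26] width=9 -> value=59 (bin 000111011); offset now 26 = byte 3 bit 2; 14 bits remain
Read 5: bits[26:35] width=9 -> value=241 (bin 011110001); offset now 35 = byte 4 bit 3; 5 bits remain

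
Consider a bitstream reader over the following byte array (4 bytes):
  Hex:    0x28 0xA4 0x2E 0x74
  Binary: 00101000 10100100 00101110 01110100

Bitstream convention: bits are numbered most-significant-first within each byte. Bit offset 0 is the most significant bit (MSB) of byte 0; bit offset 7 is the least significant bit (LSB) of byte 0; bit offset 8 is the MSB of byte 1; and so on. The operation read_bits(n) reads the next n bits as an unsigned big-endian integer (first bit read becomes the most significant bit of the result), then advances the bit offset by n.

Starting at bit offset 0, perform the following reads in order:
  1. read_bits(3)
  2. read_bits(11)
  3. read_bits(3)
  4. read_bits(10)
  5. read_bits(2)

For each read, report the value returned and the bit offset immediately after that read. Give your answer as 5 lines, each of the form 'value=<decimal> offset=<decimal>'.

Read 1: bits[0:3] width=3 -> value=1 (bin 001); offset now 3 = byte 0 bit 3; 29 bits remain
Read 2: bits[3:14] width=11 -> value=553 (bin 01000101001); offset now 14 = byte 1 bit 6; 18 bits remain
Read 3: bits[14:17] width=3 -> value=0 (bin 000); offset now 17 = byte 2 bit 1; 15 bits remain
Read 4: bits[17:27] width=10 -> value=371 (bin 0101110011); offset now 27 = byte 3 bit 3; 5 bits remain
Read 5: bits[27:29] width=2 -> value=2 (bin 10); offset now 29 = byte 3 bit 5; 3 bits remain

Answer: value=1 offset=3
value=553 offset=14
value=0 offset=17
value=371 offset=27
value=2 offset=29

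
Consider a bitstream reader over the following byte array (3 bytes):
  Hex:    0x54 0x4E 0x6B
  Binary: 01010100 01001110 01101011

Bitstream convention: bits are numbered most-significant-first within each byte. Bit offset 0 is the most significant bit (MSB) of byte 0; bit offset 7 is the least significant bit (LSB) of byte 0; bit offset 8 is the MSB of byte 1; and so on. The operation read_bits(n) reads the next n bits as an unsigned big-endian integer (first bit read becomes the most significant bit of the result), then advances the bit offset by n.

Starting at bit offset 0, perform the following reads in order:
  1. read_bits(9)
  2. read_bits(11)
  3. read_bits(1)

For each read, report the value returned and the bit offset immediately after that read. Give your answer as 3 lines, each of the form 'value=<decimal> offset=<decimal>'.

Answer: value=168 offset=9
value=1254 offset=20
value=1 offset=21

Derivation:
Read 1: bits[0:9] width=9 -> value=168 (bin 010101000); offset now 9 = byte 1 bit 1; 15 bits remain
Read 2: bits[9:20] width=11 -> value=1254 (bin 10011100110); offset now 20 = byte 2 bit 4; 4 bits remain
Read 3: bits[20:21] width=1 -> value=1 (bin 1); offset now 21 = byte 2 bit 5; 3 bits remain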